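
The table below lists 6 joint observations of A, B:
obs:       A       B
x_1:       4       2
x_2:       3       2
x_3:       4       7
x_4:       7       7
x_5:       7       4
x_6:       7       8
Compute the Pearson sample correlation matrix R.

Step 1 — column means:
  mean(A) = (4 + 3 + 4 + 7 + 7 + 7) / 6 = 32/6 = 5.3333
  mean(B) = (2 + 2 + 7 + 7 + 4 + 8) / 6 = 30/6 = 5

Step 2 — sample variances and covariances s[i,j] = (1/(n-1)) · Σ_k (x_{k,i} - mean_i) · (x_{k,j} - mean_j), with n-1 = 5:
  s[A,A] = ((-1.3333)·(-1.3333) + (-2.3333)·(-2.3333) + (-1.3333)·(-1.3333) + (1.6667)·(1.6667) + (1.6667)·(1.6667) + (1.6667)·(1.6667)) / 5 = 17.3333/5 = 3.4667
  s[A,B] = ((-1.3333)·(-3) + (-2.3333)·(-3) + (-1.3333)·(2) + (1.6667)·(2) + (1.6667)·(-1) + (1.6667)·(3)) / 5 = 15/5 = 3
  s[B,B] = ((-3)·(-3) + (-3)·(-3) + (2)·(2) + (2)·(2) + (-1)·(-1) + (3)·(3)) / 5 = 36/5 = 7.2
  Sample standard deviations s_i = √(s[i,i]):
  s(A) = √(3.4667) = 1.8619
  s(B) = √(7.2) = 2.6833

Step 3 — r_{ij} = s_{ij} / (s_i · s_j):
  r[A,A] = 1 (diagonal).
  r[A,B] = 3 / (1.8619 · 2.6833) = 3 / 4.996 = 0.6005
  r[B,B] = 1 (diagonal).

R is symmetric with unit diagonal. Assembling:

R = [[1, 0.6005],
 [0.6005, 1]]


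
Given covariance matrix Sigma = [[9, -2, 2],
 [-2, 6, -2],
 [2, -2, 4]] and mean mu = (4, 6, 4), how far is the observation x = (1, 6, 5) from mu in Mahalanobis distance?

Step 1 — centre the observation: (x - mu) = (-3, 0, 1).

Step 2 — invert Sigma (cofactor / det for 3×3, or solve directly):
  Sigma^{-1} = [[0.1282, 0.0256, -0.0513],
 [0.0256, 0.2051, 0.0897],
 [-0.0513, 0.0897, 0.3205]].

Step 3 — form the quadratic (x - mu)^T · Sigma^{-1} · (x - mu):
  Sigma^{-1} · (x - mu) = (-0.4359, 0.0128, 0.4744).
  (x - mu)^T · [Sigma^{-1} · (x - mu)] = (-3)·(-0.4359) + (0)·(0.0128) + (1)·(0.4744) = 1.7821.

Step 4 — take square root: d = √(1.7821) ≈ 1.3349.

d(x, mu) = √(1.7821) ≈ 1.3349


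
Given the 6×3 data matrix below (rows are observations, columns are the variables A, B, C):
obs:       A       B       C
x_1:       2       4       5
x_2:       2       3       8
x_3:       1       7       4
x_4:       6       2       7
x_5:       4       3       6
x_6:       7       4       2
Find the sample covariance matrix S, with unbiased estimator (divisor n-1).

Step 1 — column means:
  mean(A) = (2 + 2 + 1 + 6 + 4 + 7) / 6 = 22/6 = 3.6667
  mean(B) = (4 + 3 + 7 + 2 + 3 + 4) / 6 = 23/6 = 3.8333
  mean(C) = (5 + 8 + 4 + 7 + 6 + 2) / 6 = 32/6 = 5.3333

Step 2 — sample covariance S[i,j] = (1/(n-1)) · Σ_k (x_{k,i} - mean_i) · (x_{k,j} - mean_j), with n-1 = 5.
  S[A,A] = ((-1.6667)·(-1.6667) + (-1.6667)·(-1.6667) + (-2.6667)·(-2.6667) + (2.3333)·(2.3333) + (0.3333)·(0.3333) + (3.3333)·(3.3333)) / 5 = 29.3333/5 = 5.8667
  S[A,B] = ((-1.6667)·(0.1667) + (-1.6667)·(-0.8333) + (-2.6667)·(3.1667) + (2.3333)·(-1.8333) + (0.3333)·(-0.8333) + (3.3333)·(0.1667)) / 5 = -11.3333/5 = -2.2667
  S[A,C] = ((-1.6667)·(-0.3333) + (-1.6667)·(2.6667) + (-2.6667)·(-1.3333) + (2.3333)·(1.6667) + (0.3333)·(0.6667) + (3.3333)·(-3.3333)) / 5 = -7.3333/5 = -1.4667
  S[B,B] = ((0.1667)·(0.1667) + (-0.8333)·(-0.8333) + (3.1667)·(3.1667) + (-1.8333)·(-1.8333) + (-0.8333)·(-0.8333) + (0.1667)·(0.1667)) / 5 = 14.8333/5 = 2.9667
  S[B,C] = ((0.1667)·(-0.3333) + (-0.8333)·(2.6667) + (3.1667)·(-1.3333) + (-1.8333)·(1.6667) + (-0.8333)·(0.6667) + (0.1667)·(-3.3333)) / 5 = -10.6667/5 = -2.1333
  S[C,C] = ((-0.3333)·(-0.3333) + (2.6667)·(2.6667) + (-1.3333)·(-1.3333) + (1.6667)·(1.6667) + (0.6667)·(0.6667) + (-3.3333)·(-3.3333)) / 5 = 23.3333/5 = 4.6667

S is symmetric (S[j,i] = S[i,j]). Assembling:

S = [[5.8667, -2.2667, -1.4667],
 [-2.2667, 2.9667, -2.1333],
 [-1.4667, -2.1333, 4.6667]]


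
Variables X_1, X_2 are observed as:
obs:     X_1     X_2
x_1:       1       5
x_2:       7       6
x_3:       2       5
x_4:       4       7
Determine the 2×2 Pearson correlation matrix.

Step 1 — column means:
  mean(X_1) = (1 + 7 + 2 + 4) / 4 = 14/4 = 3.5
  mean(X_2) = (5 + 6 + 5 + 7) / 4 = 23/4 = 5.75

Step 2 — sample variances and covariances s[i,j] = (1/(n-1)) · Σ_k (x_{k,i} - mean_i) · (x_{k,j} - mean_j), with n-1 = 3:
  s[X_1,X_1] = ((-2.5)·(-2.5) + (3.5)·(3.5) + (-1.5)·(-1.5) + (0.5)·(0.5)) / 3 = 21/3 = 7
  s[X_1,X_2] = ((-2.5)·(-0.75) + (3.5)·(0.25) + (-1.5)·(-0.75) + (0.5)·(1.25)) / 3 = 4.5/3 = 1.5
  s[X_2,X_2] = ((-0.75)·(-0.75) + (0.25)·(0.25) + (-0.75)·(-0.75) + (1.25)·(1.25)) / 3 = 2.75/3 = 0.9167
  Sample standard deviations s_i = √(s[i,i]):
  s(X_1) = √(7) = 2.6458
  s(X_2) = √(0.9167) = 0.9574

Step 3 — r_{ij} = s_{ij} / (s_i · s_j):
  r[X_1,X_1] = 1 (diagonal).
  r[X_1,X_2] = 1.5 / (2.6458 · 0.9574) = 1.5 / 2.5331 = 0.5922
  r[X_2,X_2] = 1 (diagonal).

R is symmetric with unit diagonal. Assembling:

R = [[1, 0.5922],
 [0.5922, 1]]


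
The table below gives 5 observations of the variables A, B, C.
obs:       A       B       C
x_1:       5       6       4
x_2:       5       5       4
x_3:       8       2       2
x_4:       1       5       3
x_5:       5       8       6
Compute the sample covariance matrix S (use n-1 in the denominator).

Step 1 — column means:
  mean(A) = (5 + 5 + 8 + 1 + 5) / 5 = 24/5 = 4.8
  mean(B) = (6 + 5 + 2 + 5 + 8) / 5 = 26/5 = 5.2
  mean(C) = (4 + 4 + 2 + 3 + 6) / 5 = 19/5 = 3.8

Step 2 — sample covariance S[i,j] = (1/(n-1)) · Σ_k (x_{k,i} - mean_i) · (x_{k,j} - mean_j), with n-1 = 4.
  S[A,A] = ((0.2)·(0.2) + (0.2)·(0.2) + (3.2)·(3.2) + (-3.8)·(-3.8) + (0.2)·(0.2)) / 4 = 24.8/4 = 6.2
  S[A,B] = ((0.2)·(0.8) + (0.2)·(-0.2) + (3.2)·(-3.2) + (-3.8)·(-0.2) + (0.2)·(2.8)) / 4 = -8.8/4 = -2.2
  S[A,C] = ((0.2)·(0.2) + (0.2)·(0.2) + (3.2)·(-1.8) + (-3.8)·(-0.8) + (0.2)·(2.2)) / 4 = -2.2/4 = -0.55
  S[B,B] = ((0.8)·(0.8) + (-0.2)·(-0.2) + (-3.2)·(-3.2) + (-0.2)·(-0.2) + (2.8)·(2.8)) / 4 = 18.8/4 = 4.7
  S[B,C] = ((0.8)·(0.2) + (-0.2)·(0.2) + (-3.2)·(-1.8) + (-0.2)·(-0.8) + (2.8)·(2.2)) / 4 = 12.2/4 = 3.05
  S[C,C] = ((0.2)·(0.2) + (0.2)·(0.2) + (-1.8)·(-1.8) + (-0.8)·(-0.8) + (2.2)·(2.2)) / 4 = 8.8/4 = 2.2

S is symmetric (S[j,i] = S[i,j]). Assembling:

S = [[6.2, -2.2, -0.55],
 [-2.2, 4.7, 3.05],
 [-0.55, 3.05, 2.2]]


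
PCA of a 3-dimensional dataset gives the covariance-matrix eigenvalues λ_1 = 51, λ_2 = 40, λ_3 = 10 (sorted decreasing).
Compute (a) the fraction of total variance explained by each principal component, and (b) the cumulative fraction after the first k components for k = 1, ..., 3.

Step 1 — total variance = trace(Sigma) = Σ λ_i = 51 + 40 + 10 = 101.

Step 2 — fraction explained by component i = λ_i / Σ λ:
  PC1: 51/101 = 0.505
  PC2: 40/101 = 0.396
  PC3: 10/101 = 0.099

Step 3 — cumulative fraction after k components = (λ_1 + ... + λ_k) / Σ λ:
  k = 1: 51/101 = 0.505
  k = 2: (51 + 40)/101 = 91/101 = 0.901
  k = 3: (51 + 40 + 10)/101 = 101/101 = 1

Summary (fraction, with percent):

explained: PC1 0.505 (50.5%), PC2 0.396 (39.6%), PC3 0.099 (9.9%);  cumulative: 0.505, 0.901, 1


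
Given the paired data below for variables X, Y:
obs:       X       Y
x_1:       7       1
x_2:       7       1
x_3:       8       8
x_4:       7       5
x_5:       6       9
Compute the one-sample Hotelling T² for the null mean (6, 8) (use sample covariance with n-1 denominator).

Step 1 — sample mean vector:
  mean(X) = (7 + 7 + 8 + 7 + 6) / 5 = 35/5 = 7
  mean(Y) = (1 + 1 + 8 + 5 + 9) / 5 = 24/5 = 4.8
  x̄ = (7, 4.8),  deviation x̄ - mu_0 = (7, 4.8) - (6, 8) = (1, -3.2).

Step 2 — sample covariance matrix, S[i,j] = (1/(n-1)) · Σ_k (x_{k,i} - mean_i) · (x_{k,j} - mean_j), divisor n-1 = 4:
  S[X,X] = ((0)·(0) + (0)·(0) + (1)·(1) + (0)·(0) + (-1)·(-1)) / 4 = 2/4 = 0.5
  S[X,Y] = ((0)·(-3.8) + (0)·(-3.8) + (1)·(3.2) + (0)·(0.2) + (-1)·(4.2)) / 4 = -1/4 = -0.25
  S[Y,Y] = ((-3.8)·(-3.8) + (-3.8)·(-3.8) + (3.2)·(3.2) + (0.2)·(0.2) + (4.2)·(4.2)) / 4 = 56.8/4 = 14.2
  S = [[0.5, -0.25],
 [-0.25, 14.2]].

Step 3 — invert S. det(S) = 0.5·14.2 - (-0.25)² = 7.0375.
  S^{-1} = (1/det) · [[d, -b], [-b, a]] = [[2.0178, 0.0355],
 [0.0355, 0.071]].

Step 4 — quadratic form (x̄ - mu_0)^T · S^{-1} · (x̄ - mu_0):
  S^{-1} · (x̄ - mu_0) = (1.9041, -0.1918),
  (x̄ - mu_0)^T · [...] = (1)·(1.9041) + (-3.2)·(-0.1918) = 2.5179.

Step 5 — scale by n: T² = 5 · 2.5179 = 12.5897.

T² ≈ 12.5897


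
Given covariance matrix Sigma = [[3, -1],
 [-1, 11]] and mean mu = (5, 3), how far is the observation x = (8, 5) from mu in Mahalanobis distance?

Step 1 — centre the observation: (x - mu) = (3, 2).

Step 2 — invert Sigma. det(Sigma) = 3·11 - (-1)² = 32.
  Sigma^{-1} = (1/det) · [[d, -b], [-b, a]] = [[0.3438, 0.0312],
 [0.0312, 0.0938]].

Step 3 — form the quadratic (x - mu)^T · Sigma^{-1} · (x - mu):
  Sigma^{-1} · (x - mu) = (1.0938, 0.2812).
  (x - mu)^T · [Sigma^{-1} · (x - mu)] = (3)·(1.0938) + (2)·(0.2812) = 3.8438.

Step 4 — take square root: d = √(3.8438) ≈ 1.9605.

d(x, mu) = √(3.8438) ≈ 1.9605


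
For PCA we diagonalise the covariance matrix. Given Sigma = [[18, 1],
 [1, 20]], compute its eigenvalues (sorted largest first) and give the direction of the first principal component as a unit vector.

Step 1 — characteristic polynomial of 2×2 Sigma:
  det(Sigma - λI) = λ² - trace · λ + det = 0.
  trace = 18 + 20 = 38, det = 18·20 - (1)² = 359.
Step 2 — discriminant:
  Δ = trace² - 4·det = 1444 - 1436 = 8.
Step 3 — eigenvalues:
  λ = (trace ± √Δ)/2 = (38 ± 2.8284)/2,
  λ_1 = 20.4142,  λ_2 = 17.5858.

Step 4 — unit eigenvector for λ_1: solve (Sigma - λ_1 I)v = 0. First row:
  (18 - 20.4142)·v_x + (1)·v_y = 0, i.e. (-2.4142)·v_x + (1)·v_y = 0,
  so v ∝ (b, λ_1 - a) = (1, 2.4142) = u.
  ||u|| = √((1)² + (2.4142)²) = √(6.8284) ≈ 2.6131,
  v_1 = u/||u|| ≈ (0.3827, 0.9239) (||v_1|| = 1).

λ_1 = 20.4142,  λ_2 = 17.5858;  v_1 ≈ (0.3827, 0.9239)


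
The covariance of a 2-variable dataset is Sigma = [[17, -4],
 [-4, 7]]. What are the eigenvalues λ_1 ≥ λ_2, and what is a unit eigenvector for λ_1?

Step 1 — characteristic polynomial of 2×2 Sigma:
  det(Sigma - λI) = λ² - trace · λ + det = 0.
  trace = 17 + 7 = 24, det = 17·7 - (-4)² = 103.
Step 2 — discriminant:
  Δ = trace² - 4·det = 576 - 412 = 164.
Step 3 — eigenvalues:
  λ = (trace ± √Δ)/2 = (24 ± 12.8062)/2,
  λ_1 = 18.4031,  λ_2 = 5.5969.

Step 4 — unit eigenvector for λ_1: solve (Sigma - λ_1 I)v = 0. First row:
  (17 - 18.4031)·v_x + (-4)·v_y = 0, i.e. (-1.4031)·v_x + (-4)·v_y = 0,
  so v ∝ (b, λ_1 - a) = (-4, 1.4031); multiply by -1 so the first entry is positive: u = (4, -1.4031).
  ||u|| = √((4)² + (-1.4031)²) = √(17.9688) ≈ 4.239,
  v_1 = u/||u|| ≈ (0.9436, -0.331) (||v_1|| = 1).

λ_1 = 18.4031,  λ_2 = 5.5969;  v_1 ≈ (0.9436, -0.331)


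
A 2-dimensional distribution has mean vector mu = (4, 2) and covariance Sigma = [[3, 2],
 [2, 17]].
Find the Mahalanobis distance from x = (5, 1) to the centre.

Step 1 — centre the observation: (x - mu) = (1, -1).

Step 2 — invert Sigma. det(Sigma) = 3·17 - (2)² = 47.
  Sigma^{-1} = (1/det) · [[d, -b], [-b, a]] = [[0.3617, -0.0426],
 [-0.0426, 0.0638]].

Step 3 — form the quadratic (x - mu)^T · Sigma^{-1} · (x - mu):
  Sigma^{-1} · (x - mu) = (0.4043, -0.1064).
  (x - mu)^T · [Sigma^{-1} · (x - mu)] = (1)·(0.4043) + (-1)·(-0.1064) = 0.5106.

Step 4 — take square root: d = √(0.5106) ≈ 0.7146.

d(x, mu) = √(0.5106) ≈ 0.7146


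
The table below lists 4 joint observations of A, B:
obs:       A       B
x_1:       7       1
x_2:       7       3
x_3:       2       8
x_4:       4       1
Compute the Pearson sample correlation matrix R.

Step 1 — column means:
  mean(A) = (7 + 7 + 2 + 4) / 4 = 20/4 = 5
  mean(B) = (1 + 3 + 8 + 1) / 4 = 13/4 = 3.25

Step 2 — sample variances and covariances s[i,j] = (1/(n-1)) · Σ_k (x_{k,i} - mean_i) · (x_{k,j} - mean_j), with n-1 = 3:
  s[A,A] = ((2)·(2) + (2)·(2) + (-3)·(-3) + (-1)·(-1)) / 3 = 18/3 = 6
  s[A,B] = ((2)·(-2.25) + (2)·(-0.25) + (-3)·(4.75) + (-1)·(-2.25)) / 3 = -17/3 = -5.6667
  s[B,B] = ((-2.25)·(-2.25) + (-0.25)·(-0.25) + (4.75)·(4.75) + (-2.25)·(-2.25)) / 3 = 32.75/3 = 10.9167
  Sample standard deviations s_i = √(s[i,i]):
  s(A) = √(6) = 2.4495
  s(B) = √(10.9167) = 3.304

Step 3 — r_{ij} = s_{ij} / (s_i · s_j):
  r[A,A] = 1 (diagonal).
  r[A,B] = -5.6667 / (2.4495 · 3.304) = -5.6667 / 8.0932 = -0.7002
  r[B,B] = 1 (diagonal).

R is symmetric with unit diagonal. Assembling:

R = [[1, -0.7002],
 [-0.7002, 1]]


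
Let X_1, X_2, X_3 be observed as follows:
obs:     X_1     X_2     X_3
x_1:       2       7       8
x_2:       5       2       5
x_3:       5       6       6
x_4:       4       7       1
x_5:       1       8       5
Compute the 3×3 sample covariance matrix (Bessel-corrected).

Step 1 — column means:
  mean(X_1) = (2 + 5 + 5 + 4 + 1) / 5 = 17/5 = 3.4
  mean(X_2) = (7 + 2 + 6 + 7 + 8) / 5 = 30/5 = 6
  mean(X_3) = (8 + 5 + 6 + 1 + 5) / 5 = 25/5 = 5

Step 2 — sample covariance S[i,j] = (1/(n-1)) · Σ_k (x_{k,i} - mean_i) · (x_{k,j} - mean_j), with n-1 = 4.
  S[X_1,X_1] = ((-1.4)·(-1.4) + (1.6)·(1.6) + (1.6)·(1.6) + (0.6)·(0.6) + (-2.4)·(-2.4)) / 4 = 13.2/4 = 3.3
  S[X_1,X_2] = ((-1.4)·(1) + (1.6)·(-4) + (1.6)·(0) + (0.6)·(1) + (-2.4)·(2)) / 4 = -12/4 = -3
  S[X_1,X_3] = ((-1.4)·(3) + (1.6)·(0) + (1.6)·(1) + (0.6)·(-4) + (-2.4)·(0)) / 4 = -5/4 = -1.25
  S[X_2,X_2] = ((1)·(1) + (-4)·(-4) + (0)·(0) + (1)·(1) + (2)·(2)) / 4 = 22/4 = 5.5
  S[X_2,X_3] = ((1)·(3) + (-4)·(0) + (0)·(1) + (1)·(-4) + (2)·(0)) / 4 = -1/4 = -0.25
  S[X_3,X_3] = ((3)·(3) + (0)·(0) + (1)·(1) + (-4)·(-4) + (0)·(0)) / 4 = 26/4 = 6.5

S is symmetric (S[j,i] = S[i,j]). Assembling:

S = [[3.3, -3, -1.25],
 [-3, 5.5, -0.25],
 [-1.25, -0.25, 6.5]]


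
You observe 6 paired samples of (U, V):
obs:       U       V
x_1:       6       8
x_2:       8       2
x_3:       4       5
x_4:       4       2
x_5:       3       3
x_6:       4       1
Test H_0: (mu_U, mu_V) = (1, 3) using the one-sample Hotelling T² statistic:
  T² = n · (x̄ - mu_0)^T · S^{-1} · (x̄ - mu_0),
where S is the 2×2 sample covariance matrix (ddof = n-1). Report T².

Step 1 — sample mean vector:
  mean(U) = (6 + 8 + 4 + 4 + 3 + 4) / 6 = 29/6 = 4.8333
  mean(V) = (8 + 2 + 5 + 2 + 3 + 1) / 6 = 21/6 = 3.5
  x̄ = (4.8333, 3.5),  deviation x̄ - mu_0 = (4.8333, 3.5) - (1, 3) = (3.8333, 0.5).

Step 2 — sample covariance matrix, S[i,j] = (1/(n-1)) · Σ_k (x_{k,i} - mean_i) · (x_{k,j} - mean_j), divisor n-1 = 5:
  S[U,U] = ((1.1667)·(1.1667) + (3.1667)·(3.1667) + (-0.8333)·(-0.8333) + (-0.8333)·(-0.8333) + (-1.8333)·(-1.8333) + (-0.8333)·(-0.8333)) / 5 = 16.8333/5 = 3.3667
  S[U,V] = ((1.1667)·(4.5) + (3.1667)·(-1.5) + (-0.8333)·(1.5) + (-0.8333)·(-1.5) + (-1.8333)·(-0.5) + (-0.8333)·(-2.5)) / 5 = 3.5/5 = 0.7
  S[V,V] = ((4.5)·(4.5) + (-1.5)·(-1.5) + (1.5)·(1.5) + (-1.5)·(-1.5) + (-0.5)·(-0.5) + (-2.5)·(-2.5)) / 5 = 33.5/5 = 6.7
  S = [[3.3667, 0.7],
 [0.7, 6.7]].

Step 3 — invert S. det(S) = 3.3667·6.7 - (0.7)² = 22.0667.
  S^{-1} = (1/det) · [[d, -b], [-b, a]] = [[0.3036, -0.0317],
 [-0.0317, 0.1526]].

Step 4 — quadratic form (x̄ - mu_0)^T · S^{-1} · (x̄ - mu_0):
  S^{-1} · (x̄ - mu_0) = (1.148, -0.0453),
  (x̄ - mu_0)^T · [...] = (3.8333)·(1.148) + (0.5)·(-0.0453) = 4.3781.

Step 5 — scale by n: T² = 6 · 4.3781 = 26.2689.

T² ≈ 26.2689


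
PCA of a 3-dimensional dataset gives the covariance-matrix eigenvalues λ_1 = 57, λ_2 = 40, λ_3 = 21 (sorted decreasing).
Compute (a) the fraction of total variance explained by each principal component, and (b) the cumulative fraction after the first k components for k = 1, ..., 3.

Step 1 — total variance = trace(Sigma) = Σ λ_i = 57 + 40 + 21 = 118.

Step 2 — fraction explained by component i = λ_i / Σ λ:
  PC1: 57/118 = 0.4831
  PC2: 40/118 = 0.339
  PC3: 21/118 = 0.178

Step 3 — cumulative fraction after k components = (λ_1 + ... + λ_k) / Σ λ:
  k = 1: 57/118 = 0.4831
  k = 2: (57 + 40)/118 = 97/118 = 0.822
  k = 3: (57 + 40 + 21)/118 = 118/118 = 1

Summary (fraction, with percent):

explained: PC1 0.4831 (48.31%), PC2 0.339 (33.9%), PC3 0.178 (17.8%);  cumulative: 0.4831, 0.822, 1


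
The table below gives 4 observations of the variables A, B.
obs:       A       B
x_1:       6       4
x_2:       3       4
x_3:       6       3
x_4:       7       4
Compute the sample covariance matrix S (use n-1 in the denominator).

Step 1 — column means:
  mean(A) = (6 + 3 + 6 + 7) / 4 = 22/4 = 5.5
  mean(B) = (4 + 4 + 3 + 4) / 4 = 15/4 = 3.75

Step 2 — sample covariance S[i,j] = (1/(n-1)) · Σ_k (x_{k,i} - mean_i) · (x_{k,j} - mean_j), with n-1 = 3.
  S[A,A] = ((0.5)·(0.5) + (-2.5)·(-2.5) + (0.5)·(0.5) + (1.5)·(1.5)) / 3 = 9/3 = 3
  S[A,B] = ((0.5)·(0.25) + (-2.5)·(0.25) + (0.5)·(-0.75) + (1.5)·(0.25)) / 3 = -0.5/3 = -0.1667
  S[B,B] = ((0.25)·(0.25) + (0.25)·(0.25) + (-0.75)·(-0.75) + (0.25)·(0.25)) / 3 = 0.75/3 = 0.25

S is symmetric (S[j,i] = S[i,j]). Assembling:

S = [[3, -0.1667],
 [-0.1667, 0.25]]


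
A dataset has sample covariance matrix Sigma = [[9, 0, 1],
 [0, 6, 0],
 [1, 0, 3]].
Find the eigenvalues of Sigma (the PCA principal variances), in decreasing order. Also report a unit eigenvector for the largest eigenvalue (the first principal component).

Step 1 — characteristic polynomial p(λ) = det(λI - Sigma) = λ³ - tr·λ² + c_1·λ - det, where tr = trace, c_1 = sum of the principal 2×2 minors, det = det(Sigma):
  tr = 9 + 6 + 3 = 18,
  c_1 = (9·6 - (0)²) + (9·3 - (1)²) + (6·3 - (0)²) = 54 + 26 + 18 = 98,
  det = 9·(6·3 - (0)²) - (0)·((0)·3 - (0)·(1)) + (1)·((0)·(0) - 6·(1)) = 9·(18) - (0)·(0) + (1)·(-6) = 156.
  So p(λ) = λ³ - 18λ² + 98λ - 156.
Step 2 — look for an integer root (rational root theorem: any rational root is an integer divisor of 156). Testing λ = 6:
  p(6) = 216 - 648 + 588 - 156 = 0  ✓
  Dividing out (λ - 6): p(λ) = (λ - 6)(λ² - 12λ + 26).
Step 3 — remaining eigenvalues from the quadratic λ² - 12λ + 26 = 0:
  Δ = 12² - 4·26 = 144 - 104 = 40,  λ = (12 ± √40)/2 = (12 ± 6.3246)/2 ≈ 9.1623 or 2.8377.
  Sorted: λ_1 = 9.1623,  λ_2 = 6,  λ_3 = 2.8377  (check: sum = 18 = tr ✓).

Step 4 — unit eigenvector for λ_1 ≈ 9.1623: v spans the null space of (Sigma - λ_1 I), whose rows are
  r_1 = (-0.1623, 0, 1),  r_2 = (0, -3.1623, 0),  r_3 = (1, 0, -6.1623).
  v is orthogonal to every row, so take v ∝ r_1 × r_2 = ((0)·(0) - (1)·(-3.1623), (1)·(0) - (-0.1623)·(0), (-0.1623)·(-3.1623) - (0)·(0)) ≈ (3.1623, 0, 0.5132).
  Let u = (3.1623, 0, 0.5132).
  ||u|| = √((3.1623)² + (0)² + (0.5132)²) = √(10.2633) ≈ 3.2036,  v_1 = u/||u|| ≈ (0.9871, 0, 0.1602) (||v_1|| = 1).

λ_1 = 9.1623,  λ_2 = 6,  λ_3 = 2.8377;  v_1 ≈ (0.9871, 0, 0.1602)


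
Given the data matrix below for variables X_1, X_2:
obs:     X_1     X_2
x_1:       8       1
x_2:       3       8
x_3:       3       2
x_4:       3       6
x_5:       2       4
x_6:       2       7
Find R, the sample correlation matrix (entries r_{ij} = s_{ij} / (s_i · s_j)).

Step 1 — column means:
  mean(X_1) = (8 + 3 + 3 + 3 + 2 + 2) / 6 = 21/6 = 3.5
  mean(X_2) = (1 + 8 + 2 + 6 + 4 + 7) / 6 = 28/6 = 4.6667

Step 2 — sample variances and covariances s[i,j] = (1/(n-1)) · Σ_k (x_{k,i} - mean_i) · (x_{k,j} - mean_j), with n-1 = 5:
  s[X_1,X_1] = ((4.5)·(4.5) + (-0.5)·(-0.5) + (-0.5)·(-0.5) + (-0.5)·(-0.5) + (-1.5)·(-1.5) + (-1.5)·(-1.5)) / 5 = 25.5/5 = 5.1
  s[X_1,X_2] = ((4.5)·(-3.6667) + (-0.5)·(3.3333) + (-0.5)·(-2.6667) + (-0.5)·(1.3333) + (-1.5)·(-0.6667) + (-1.5)·(2.3333)) / 5 = -20/5 = -4
  s[X_2,X_2] = ((-3.6667)·(-3.6667) + (3.3333)·(3.3333) + (-2.6667)·(-2.6667) + (1.3333)·(1.3333) + (-0.6667)·(-0.6667) + (2.3333)·(2.3333)) / 5 = 39.3333/5 = 7.8667
  Sample standard deviations s_i = √(s[i,i]):
  s(X_1) = √(5.1) = 2.2583
  s(X_2) = √(7.8667) = 2.8048

Step 3 — r_{ij} = s_{ij} / (s_i · s_j):
  r[X_1,X_1] = 1 (diagonal).
  r[X_1,X_2] = -4 / (2.2583 · 2.8048) = -4 / 6.334 = -0.6315
  r[X_2,X_2] = 1 (diagonal).

R is symmetric with unit diagonal. Assembling:

R = [[1, -0.6315],
 [-0.6315, 1]]


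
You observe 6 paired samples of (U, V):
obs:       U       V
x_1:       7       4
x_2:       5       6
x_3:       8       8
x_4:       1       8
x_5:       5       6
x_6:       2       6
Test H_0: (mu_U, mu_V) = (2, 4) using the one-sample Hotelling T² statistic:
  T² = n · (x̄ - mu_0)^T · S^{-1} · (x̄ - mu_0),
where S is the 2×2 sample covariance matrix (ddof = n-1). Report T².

Step 1 — sample mean vector:
  mean(U) = (7 + 5 + 8 + 1 + 5 + 2) / 6 = 28/6 = 4.6667
  mean(V) = (4 + 6 + 8 + 8 + 6 + 6) / 6 = 38/6 = 6.3333
  x̄ = (4.6667, 6.3333),  deviation x̄ - mu_0 = (4.6667, 6.3333) - (2, 4) = (2.6667, 2.3333).

Step 2 — sample covariance matrix, S[i,j] = (1/(n-1)) · Σ_k (x_{k,i} - mean_i) · (x_{k,j} - mean_j), divisor n-1 = 5:
  S[U,U] = ((2.3333)·(2.3333) + (0.3333)·(0.3333) + (3.3333)·(3.3333) + (-3.6667)·(-3.6667) + (0.3333)·(0.3333) + (-2.6667)·(-2.6667)) / 5 = 37.3333/5 = 7.4667
  S[U,V] = ((2.3333)·(-2.3333) + (0.3333)·(-0.3333) + (3.3333)·(1.6667) + (-3.6667)·(1.6667) + (0.3333)·(-0.3333) + (-2.6667)·(-0.3333)) / 5 = -5.3333/5 = -1.0667
  S[V,V] = ((-2.3333)·(-2.3333) + (-0.3333)·(-0.3333) + (1.6667)·(1.6667) + (1.6667)·(1.6667) + (-0.3333)·(-0.3333) + (-0.3333)·(-0.3333)) / 5 = 11.3333/5 = 2.2667
  S = [[7.4667, -1.0667],
 [-1.0667, 2.2667]].

Step 3 — invert S. det(S) = 7.4667·2.2667 - (-1.0667)² = 15.7867.
  S^{-1} = (1/det) · [[d, -b], [-b, a]] = [[0.1436, 0.0676],
 [0.0676, 0.473]].

Step 4 — quadratic form (x̄ - mu_0)^T · S^{-1} · (x̄ - mu_0):
  S^{-1} · (x̄ - mu_0) = (0.5405, 1.2838),
  (x̄ - mu_0)^T · [...] = (2.6667)·(0.5405) + (2.3333)·(1.2838) = 4.4369.

Step 5 — scale by n: T² = 6 · 4.4369 = 26.6216.

T² ≈ 26.6216


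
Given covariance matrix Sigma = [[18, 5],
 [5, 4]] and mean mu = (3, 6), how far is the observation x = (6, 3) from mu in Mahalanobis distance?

Step 1 — centre the observation: (x - mu) = (3, -3).

Step 2 — invert Sigma. det(Sigma) = 18·4 - (5)² = 47.
  Sigma^{-1} = (1/det) · [[d, -b], [-b, a]] = [[0.0851, -0.1064],
 [-0.1064, 0.383]].

Step 3 — form the quadratic (x - mu)^T · Sigma^{-1} · (x - mu):
  Sigma^{-1} · (x - mu) = (0.5745, -1.4681).
  (x - mu)^T · [Sigma^{-1} · (x - mu)] = (3)·(0.5745) + (-3)·(-1.4681) = 6.1277.

Step 4 — take square root: d = √(6.1277) ≈ 2.4754.

d(x, mu) = √(6.1277) ≈ 2.4754


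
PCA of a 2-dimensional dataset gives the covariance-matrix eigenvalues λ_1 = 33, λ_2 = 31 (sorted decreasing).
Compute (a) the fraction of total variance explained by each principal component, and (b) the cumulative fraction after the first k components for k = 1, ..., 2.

Step 1 — total variance = trace(Sigma) = Σ λ_i = 33 + 31 = 64.

Step 2 — fraction explained by component i = λ_i / Σ λ:
  PC1: 33/64 = 0.5156
  PC2: 31/64 = 0.4844

Step 3 — cumulative fraction after k components = (λ_1 + ... + λ_k) / Σ λ:
  k = 1: 33/64 = 0.5156
  k = 2: (33 + 31)/64 = 64/64 = 1

Summary (fraction, with percent):

explained: PC1 0.5156 (51.56%), PC2 0.4844 (48.44%);  cumulative: 0.5156, 1


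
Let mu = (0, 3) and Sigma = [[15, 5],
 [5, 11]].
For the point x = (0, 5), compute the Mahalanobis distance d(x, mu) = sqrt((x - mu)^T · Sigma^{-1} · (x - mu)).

Step 1 — centre the observation: (x - mu) = (0, 2).

Step 2 — invert Sigma. det(Sigma) = 15·11 - (5)² = 140.
  Sigma^{-1} = (1/det) · [[d, -b], [-b, a]] = [[0.0786, -0.0357],
 [-0.0357, 0.1071]].

Step 3 — form the quadratic (x - mu)^T · Sigma^{-1} · (x - mu):
  Sigma^{-1} · (x - mu) = (-0.0714, 0.2143).
  (x - mu)^T · [Sigma^{-1} · (x - mu)] = (0)·(-0.0714) + (2)·(0.2143) = 0.4286.

Step 4 — take square root: d = √(0.4286) ≈ 0.6547.

d(x, mu) = √(0.4286) ≈ 0.6547


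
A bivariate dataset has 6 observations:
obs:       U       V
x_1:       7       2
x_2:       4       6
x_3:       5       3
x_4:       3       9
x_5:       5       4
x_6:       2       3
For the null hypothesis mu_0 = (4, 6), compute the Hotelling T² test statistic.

Step 1 — sample mean vector:
  mean(U) = (7 + 4 + 5 + 3 + 5 + 2) / 6 = 26/6 = 4.3333
  mean(V) = (2 + 6 + 3 + 9 + 4 + 3) / 6 = 27/6 = 4.5
  x̄ = (4.3333, 4.5),  deviation x̄ - mu_0 = (4.3333, 4.5) - (4, 6) = (0.3333, -1.5).

Step 2 — sample covariance matrix, S[i,j] = (1/(n-1)) · Σ_k (x_{k,i} - mean_i) · (x_{k,j} - mean_j), divisor n-1 = 5:
  S[U,U] = ((2.6667)·(2.6667) + (-0.3333)·(-0.3333) + (0.6667)·(0.6667) + (-1.3333)·(-1.3333) + (0.6667)·(0.6667) + (-2.3333)·(-2.3333)) / 5 = 15.3333/5 = 3.0667
  S[U,V] = ((2.6667)·(-2.5) + (-0.3333)·(1.5) + (0.6667)·(-1.5) + (-1.3333)·(4.5) + (0.6667)·(-0.5) + (-2.3333)·(-1.5)) / 5 = -11/5 = -2.2
  S[V,V] = ((-2.5)·(-2.5) + (1.5)·(1.5) + (-1.5)·(-1.5) + (4.5)·(4.5) + (-0.5)·(-0.5) + (-1.5)·(-1.5)) / 5 = 33.5/5 = 6.7
  S = [[3.0667, -2.2],
 [-2.2, 6.7]].

Step 3 — invert S. det(S) = 3.0667·6.7 - (-2.2)² = 15.7067.
  S^{-1} = (1/det) · [[d, -b], [-b, a]] = [[0.4266, 0.1401],
 [0.1401, 0.1952]].

Step 4 — quadratic form (x̄ - mu_0)^T · S^{-1} · (x̄ - mu_0):
  S^{-1} · (x̄ - mu_0) = (-0.0679, -0.2462),
  (x̄ - mu_0)^T · [...] = (0.3333)·(-0.0679) + (-1.5)·(-0.2462) = 0.3466.

Step 5 — scale by n: T² = 6 · 0.3466 = 2.0798.

T² ≈ 2.0798


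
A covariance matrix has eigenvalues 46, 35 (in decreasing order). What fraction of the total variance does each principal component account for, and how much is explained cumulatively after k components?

Step 1 — total variance = trace(Sigma) = Σ λ_i = 46 + 35 = 81.

Step 2 — fraction explained by component i = λ_i / Σ λ:
  PC1: 46/81 = 0.5679
  PC2: 35/81 = 0.4321

Step 3 — cumulative fraction after k components = (λ_1 + ... + λ_k) / Σ λ:
  k = 1: 46/81 = 0.5679
  k = 2: (46 + 35)/81 = 81/81 = 1

Summary (fraction, with percent):

explained: PC1 0.5679 (56.79%), PC2 0.4321 (43.21%);  cumulative: 0.5679, 1


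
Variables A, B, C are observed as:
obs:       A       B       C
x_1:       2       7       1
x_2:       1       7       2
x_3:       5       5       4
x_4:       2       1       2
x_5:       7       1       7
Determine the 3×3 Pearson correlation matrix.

Step 1 — column means:
  mean(A) = (2 + 1 + 5 + 2 + 7) / 5 = 17/5 = 3.4
  mean(B) = (7 + 7 + 5 + 1 + 1) / 5 = 21/5 = 4.2
  mean(C) = (1 + 2 + 4 + 2 + 7) / 5 = 16/5 = 3.2

Step 2 — sample variances and covariances s[i,j] = (1/(n-1)) · Σ_k (x_{k,i} - mean_i) · (x_{k,j} - mean_j), with n-1 = 4:
  s[A,A] = ((-1.4)·(-1.4) + (-2.4)·(-2.4) + (1.6)·(1.6) + (-1.4)·(-1.4) + (3.6)·(3.6)) / 4 = 25.2/4 = 6.3
  s[A,B] = ((-1.4)·(2.8) + (-2.4)·(2.8) + (1.6)·(0.8) + (-1.4)·(-3.2) + (3.6)·(-3.2)) / 4 = -16.4/4 = -4.1
  s[A,C] = ((-1.4)·(-2.2) + (-2.4)·(-1.2) + (1.6)·(0.8) + (-1.4)·(-1.2) + (3.6)·(3.8)) / 4 = 22.6/4 = 5.65
  s[B,B] = ((2.8)·(2.8) + (2.8)·(2.8) + (0.8)·(0.8) + (-3.2)·(-3.2) + (-3.2)·(-3.2)) / 4 = 36.8/4 = 9.2
  s[B,C] = ((2.8)·(-2.2) + (2.8)·(-1.2) + (0.8)·(0.8) + (-3.2)·(-1.2) + (-3.2)·(3.8)) / 4 = -17.2/4 = -4.3
  s[C,C] = ((-2.2)·(-2.2) + (-1.2)·(-1.2) + (0.8)·(0.8) + (-1.2)·(-1.2) + (3.8)·(3.8)) / 4 = 22.8/4 = 5.7
  Sample standard deviations s_i = √(s[i,i]):
  s(A) = √(6.3) = 2.51
  s(B) = √(9.2) = 3.0332
  s(C) = √(5.7) = 2.3875

Step 3 — r_{ij} = s_{ij} / (s_i · s_j):
  r[A,A] = 1 (diagonal).
  r[A,B] = -4.1 / (2.51 · 3.0332) = -4.1 / 7.6131 = -0.5385
  r[A,C] = 5.65 / (2.51 · 2.3875) = 5.65 / 5.9925 = 0.9428
  r[B,B] = 1 (diagonal).
  r[B,C] = -4.3 / (3.0332 · 2.3875) = -4.3 / 7.2415 = -0.5938
  r[C,C] = 1 (diagonal).

R is symmetric with unit diagonal. Assembling:

R = [[1, -0.5385, 0.9428],
 [-0.5385, 1, -0.5938],
 [0.9428, -0.5938, 1]]


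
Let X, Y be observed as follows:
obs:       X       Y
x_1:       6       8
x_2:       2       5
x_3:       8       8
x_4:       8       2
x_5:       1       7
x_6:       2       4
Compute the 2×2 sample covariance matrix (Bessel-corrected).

Step 1 — column means:
  mean(X) = (6 + 2 + 8 + 8 + 1 + 2) / 6 = 27/6 = 4.5
  mean(Y) = (8 + 5 + 8 + 2 + 7 + 4) / 6 = 34/6 = 5.6667

Step 2 — sample covariance S[i,j] = (1/(n-1)) · Σ_k (x_{k,i} - mean_i) · (x_{k,j} - mean_j), with n-1 = 5.
  S[X,X] = ((1.5)·(1.5) + (-2.5)·(-2.5) + (3.5)·(3.5) + (3.5)·(3.5) + (-3.5)·(-3.5) + (-2.5)·(-2.5)) / 5 = 51.5/5 = 10.3
  S[X,Y] = ((1.5)·(2.3333) + (-2.5)·(-0.6667) + (3.5)·(2.3333) + (3.5)·(-3.6667) + (-3.5)·(1.3333) + (-2.5)·(-1.6667)) / 5 = 0/5 = 0
  S[Y,Y] = ((2.3333)·(2.3333) + (-0.6667)·(-0.6667) + (2.3333)·(2.3333) + (-3.6667)·(-3.6667) + (1.3333)·(1.3333) + (-1.6667)·(-1.6667)) / 5 = 29.3333/5 = 5.8667

S is symmetric (S[j,i] = S[i,j]). Assembling:

S = [[10.3, 0],
 [0, 5.8667]]


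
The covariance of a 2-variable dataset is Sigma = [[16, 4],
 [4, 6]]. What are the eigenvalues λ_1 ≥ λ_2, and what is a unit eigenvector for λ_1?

Step 1 — characteristic polynomial of 2×2 Sigma:
  det(Sigma - λI) = λ² - trace · λ + det = 0.
  trace = 16 + 6 = 22, det = 16·6 - (4)² = 80.
Step 2 — discriminant:
  Δ = trace² - 4·det = 484 - 320 = 164.
Step 3 — eigenvalues:
  λ = (trace ± √Δ)/2 = (22 ± 12.8062)/2,
  λ_1 = 17.4031,  λ_2 = 4.5969.

Step 4 — unit eigenvector for λ_1: solve (Sigma - λ_1 I)v = 0. First row:
  (16 - 17.4031)·v_x + (4)·v_y = 0, i.e. (-1.4031)·v_x + (4)·v_y = 0,
  so v ∝ (b, λ_1 - a) = (4, 1.4031) = u.
  ||u|| = √((4)² + (1.4031)²) = √(17.9688) ≈ 4.239,
  v_1 = u/||u|| ≈ (0.9436, 0.331) (||v_1|| = 1).

λ_1 = 17.4031,  λ_2 = 4.5969;  v_1 ≈ (0.9436, 0.331)


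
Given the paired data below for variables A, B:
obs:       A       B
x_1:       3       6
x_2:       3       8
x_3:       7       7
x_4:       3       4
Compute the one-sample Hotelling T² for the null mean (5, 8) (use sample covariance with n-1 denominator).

Step 1 — sample mean vector:
  mean(A) = (3 + 3 + 7 + 3) / 4 = 16/4 = 4
  mean(B) = (6 + 8 + 7 + 4) / 4 = 25/4 = 6.25
  x̄ = (4, 6.25),  deviation x̄ - mu_0 = (4, 6.25) - (5, 8) = (-1, -1.75).

Step 2 — sample covariance matrix, S[i,j] = (1/(n-1)) · Σ_k (x_{k,i} - mean_i) · (x_{k,j} - mean_j), divisor n-1 = 3:
  S[A,A] = ((-1)·(-1) + (-1)·(-1) + (3)·(3) + (-1)·(-1)) / 3 = 12/3 = 4
  S[A,B] = ((-1)·(-0.25) + (-1)·(1.75) + (3)·(0.75) + (-1)·(-2.25)) / 3 = 3/3 = 1
  S[B,B] = ((-0.25)·(-0.25) + (1.75)·(1.75) + (0.75)·(0.75) + (-2.25)·(-2.25)) / 3 = 8.75/3 = 2.9167
  S = [[4, 1],
 [1, 2.9167]].

Step 3 — invert S. det(S) = 4·2.9167 - (1)² = 10.6667.
  S^{-1} = (1/det) · [[d, -b], [-b, a]] = [[0.2734, -0.0938],
 [-0.0938, 0.375]].

Step 4 — quadratic form (x̄ - mu_0)^T · S^{-1} · (x̄ - mu_0):
  S^{-1} · (x̄ - mu_0) = (-0.1094, -0.5625),
  (x̄ - mu_0)^T · [...] = (-1)·(-0.1094) + (-1.75)·(-0.5625) = 1.0938.

Step 5 — scale by n: T² = 4 · 1.0938 = 4.375.

T² ≈ 4.375


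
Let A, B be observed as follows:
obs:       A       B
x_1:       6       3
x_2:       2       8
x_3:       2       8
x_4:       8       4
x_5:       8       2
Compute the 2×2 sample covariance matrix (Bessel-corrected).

Step 1 — column means:
  mean(A) = (6 + 2 + 2 + 8 + 8) / 5 = 26/5 = 5.2
  mean(B) = (3 + 8 + 8 + 4 + 2) / 5 = 25/5 = 5

Step 2 — sample covariance S[i,j] = (1/(n-1)) · Σ_k (x_{k,i} - mean_i) · (x_{k,j} - mean_j), with n-1 = 4.
  S[A,A] = ((0.8)·(0.8) + (-3.2)·(-3.2) + (-3.2)·(-3.2) + (2.8)·(2.8) + (2.8)·(2.8)) / 4 = 36.8/4 = 9.2
  S[A,B] = ((0.8)·(-2) + (-3.2)·(3) + (-3.2)·(3) + (2.8)·(-1) + (2.8)·(-3)) / 4 = -32/4 = -8
  S[B,B] = ((-2)·(-2) + (3)·(3) + (3)·(3) + (-1)·(-1) + (-3)·(-3)) / 4 = 32/4 = 8

S is symmetric (S[j,i] = S[i,j]). Assembling:

S = [[9.2, -8],
 [-8, 8]]


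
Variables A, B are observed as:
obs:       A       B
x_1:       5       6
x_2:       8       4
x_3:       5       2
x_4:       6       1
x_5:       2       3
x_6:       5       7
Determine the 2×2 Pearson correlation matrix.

Step 1 — column means:
  mean(A) = (5 + 8 + 5 + 6 + 2 + 5) / 6 = 31/6 = 5.1667
  mean(B) = (6 + 4 + 2 + 1 + 3 + 7) / 6 = 23/6 = 3.8333

Step 2 — sample variances and covariances s[i,j] = (1/(n-1)) · Σ_k (x_{k,i} - mean_i) · (x_{k,j} - mean_j), with n-1 = 5:
  s[A,A] = ((-0.1667)·(-0.1667) + (2.8333)·(2.8333) + (-0.1667)·(-0.1667) + (0.8333)·(0.8333) + (-3.1667)·(-3.1667) + (-0.1667)·(-0.1667)) / 5 = 18.8333/5 = 3.7667
  s[A,B] = ((-0.1667)·(2.1667) + (2.8333)·(0.1667) + (-0.1667)·(-1.8333) + (0.8333)·(-2.8333) + (-3.1667)·(-0.8333) + (-0.1667)·(3.1667)) / 5 = 0.1667/5 = 0.0333
  s[B,B] = ((2.1667)·(2.1667) + (0.1667)·(0.1667) + (-1.8333)·(-1.8333) + (-2.8333)·(-2.8333) + (-0.8333)·(-0.8333) + (3.1667)·(3.1667)) / 5 = 26.8333/5 = 5.3667
  Sample standard deviations s_i = √(s[i,i]):
  s(A) = √(3.7667) = 1.9408
  s(B) = √(5.3667) = 2.3166

Step 3 — r_{ij} = s_{ij} / (s_i · s_j):
  r[A,A] = 1 (diagonal).
  r[A,B] = 0.0333 / (1.9408 · 2.3166) = 0.0333 / 4.496 = 0.0074
  r[B,B] = 1 (diagonal).

R is symmetric with unit diagonal. Assembling:

R = [[1, 0.0074],
 [0.0074, 1]]


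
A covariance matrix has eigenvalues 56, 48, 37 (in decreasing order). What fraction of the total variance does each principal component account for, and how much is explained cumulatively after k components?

Step 1 — total variance = trace(Sigma) = Σ λ_i = 56 + 48 + 37 = 141.

Step 2 — fraction explained by component i = λ_i / Σ λ:
  PC1: 56/141 = 0.3972
  PC2: 48/141 = 0.3404
  PC3: 37/141 = 0.2624

Step 3 — cumulative fraction after k components = (λ_1 + ... + λ_k) / Σ λ:
  k = 1: 56/141 = 0.3972
  k = 2: (56 + 48)/141 = 104/141 = 0.7376
  k = 3: (56 + 48 + 37)/141 = 141/141 = 1

Summary (fraction, with percent):

explained: PC1 0.3972 (39.72%), PC2 0.3404 (34.04%), PC3 0.2624 (26.24%);  cumulative: 0.3972, 0.7376, 1


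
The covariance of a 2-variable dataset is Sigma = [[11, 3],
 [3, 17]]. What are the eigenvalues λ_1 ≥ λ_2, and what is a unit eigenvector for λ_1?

Step 1 — characteristic polynomial of 2×2 Sigma:
  det(Sigma - λI) = λ² - trace · λ + det = 0.
  trace = 11 + 17 = 28, det = 11·17 - (3)² = 178.
Step 2 — discriminant:
  Δ = trace² - 4·det = 784 - 712 = 72.
Step 3 — eigenvalues:
  λ = (trace ± √Δ)/2 = (28 ± 8.4853)/2,
  λ_1 = 18.2426,  λ_2 = 9.7574.

Step 4 — unit eigenvector for λ_1: solve (Sigma - λ_1 I)v = 0. First row:
  (11 - 18.2426)·v_x + (3)·v_y = 0, i.e. (-7.2426)·v_x + (3)·v_y = 0,
  so v ∝ (b, λ_1 - a) = (3, 7.2426) = u.
  ||u|| = √((3)² + (7.2426)²) = √(61.4558) ≈ 7.8394,
  v_1 = u/||u|| ≈ (0.3827, 0.9239) (||v_1|| = 1).

λ_1 = 18.2426,  λ_2 = 9.7574;  v_1 ≈ (0.3827, 0.9239)


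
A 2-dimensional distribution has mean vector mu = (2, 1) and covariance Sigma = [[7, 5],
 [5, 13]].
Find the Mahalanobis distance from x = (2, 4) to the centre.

Step 1 — centre the observation: (x - mu) = (0, 3).

Step 2 — invert Sigma. det(Sigma) = 7·13 - (5)² = 66.
  Sigma^{-1} = (1/det) · [[d, -b], [-b, a]] = [[0.197, -0.0758],
 [-0.0758, 0.1061]].

Step 3 — form the quadratic (x - mu)^T · Sigma^{-1} · (x - mu):
  Sigma^{-1} · (x - mu) = (-0.2273, 0.3182).
  (x - mu)^T · [Sigma^{-1} · (x - mu)] = (0)·(-0.2273) + (3)·(0.3182) = 0.9545.

Step 4 — take square root: d = √(0.9545) ≈ 0.977.

d(x, mu) = √(0.9545) ≈ 0.977


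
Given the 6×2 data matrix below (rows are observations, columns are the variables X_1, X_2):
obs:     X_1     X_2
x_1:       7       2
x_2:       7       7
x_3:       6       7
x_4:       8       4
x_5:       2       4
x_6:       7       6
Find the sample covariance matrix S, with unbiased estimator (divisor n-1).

Step 1 — column means:
  mean(X_1) = (7 + 7 + 6 + 8 + 2 + 7) / 6 = 37/6 = 6.1667
  mean(X_2) = (2 + 7 + 7 + 4 + 4 + 6) / 6 = 30/6 = 5

Step 2 — sample covariance S[i,j] = (1/(n-1)) · Σ_k (x_{k,i} - mean_i) · (x_{k,j} - mean_j), with n-1 = 5.
  S[X_1,X_1] = ((0.8333)·(0.8333) + (0.8333)·(0.8333) + (-0.1667)·(-0.1667) + (1.8333)·(1.8333) + (-4.1667)·(-4.1667) + (0.8333)·(0.8333)) / 5 = 22.8333/5 = 4.5667
  S[X_1,X_2] = ((0.8333)·(-3) + (0.8333)·(2) + (-0.1667)·(2) + (1.8333)·(-1) + (-4.1667)·(-1) + (0.8333)·(1)) / 5 = 2/5 = 0.4
  S[X_2,X_2] = ((-3)·(-3) + (2)·(2) + (2)·(2) + (-1)·(-1) + (-1)·(-1) + (1)·(1)) / 5 = 20/5 = 4

S is symmetric (S[j,i] = S[i,j]). Assembling:

S = [[4.5667, 0.4],
 [0.4, 4]]


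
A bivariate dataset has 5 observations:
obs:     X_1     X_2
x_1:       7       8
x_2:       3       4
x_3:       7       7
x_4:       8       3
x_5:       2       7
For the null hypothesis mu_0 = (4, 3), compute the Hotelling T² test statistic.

Step 1 — sample mean vector:
  mean(X_1) = (7 + 3 + 7 + 8 + 2) / 5 = 27/5 = 5.4
  mean(X_2) = (8 + 4 + 7 + 3 + 7) / 5 = 29/5 = 5.8
  x̄ = (5.4, 5.8),  deviation x̄ - mu_0 = (5.4, 5.8) - (4, 3) = (1.4, 2.8).

Step 2 — sample covariance matrix, S[i,j] = (1/(n-1)) · Σ_k (x_{k,i} - mean_i) · (x_{k,j} - mean_j), divisor n-1 = 4:
  S[X_1,X_1] = ((1.6)·(1.6) + (-2.4)·(-2.4) + (1.6)·(1.6) + (2.6)·(2.6) + (-3.4)·(-3.4)) / 4 = 29.2/4 = 7.3
  S[X_1,X_2] = ((1.6)·(2.2) + (-2.4)·(-1.8) + (1.6)·(1.2) + (2.6)·(-2.8) + (-3.4)·(1.2)) / 4 = -1.6/4 = -0.4
  S[X_2,X_2] = ((2.2)·(2.2) + (-1.8)·(-1.8) + (1.2)·(1.2) + (-2.8)·(-2.8) + (1.2)·(1.2)) / 4 = 18.8/4 = 4.7
  S = [[7.3, -0.4],
 [-0.4, 4.7]].

Step 3 — invert S. det(S) = 7.3·4.7 - (-0.4)² = 34.15.
  S^{-1} = (1/det) · [[d, -b], [-b, a]] = [[0.1376, 0.0117],
 [0.0117, 0.2138]].

Step 4 — quadratic form (x̄ - mu_0)^T · S^{-1} · (x̄ - mu_0):
  S^{-1} · (x̄ - mu_0) = (0.2255, 0.6149),
  (x̄ - mu_0)^T · [...] = (1.4)·(0.2255) + (2.8)·(0.6149) = 2.0375.

Step 5 — scale by n: T² = 5 · 2.0375 = 10.1874.

T² ≈ 10.1874


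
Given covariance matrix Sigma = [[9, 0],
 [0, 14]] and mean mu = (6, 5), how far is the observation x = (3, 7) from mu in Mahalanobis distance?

Step 1 — centre the observation: (x - mu) = (-3, 2).

Step 2 — invert Sigma. det(Sigma) = 9·14 - (0)² = 126.
  Sigma^{-1} = (1/det) · [[d, -b], [-b, a]] = [[0.1111, 0],
 [0, 0.0714]].

Step 3 — form the quadratic (x - mu)^T · Sigma^{-1} · (x - mu):
  Sigma^{-1} · (x - mu) = (-0.3333, 0.1429).
  (x - mu)^T · [Sigma^{-1} · (x - mu)] = (-3)·(-0.3333) + (2)·(0.1429) = 1.2857.

Step 4 — take square root: d = √(1.2857) ≈ 1.1339.

d(x, mu) = √(1.2857) ≈ 1.1339


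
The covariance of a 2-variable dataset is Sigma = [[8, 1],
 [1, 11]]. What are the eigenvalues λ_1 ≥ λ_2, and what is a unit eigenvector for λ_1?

Step 1 — characteristic polynomial of 2×2 Sigma:
  det(Sigma - λI) = λ² - trace · λ + det = 0.
  trace = 8 + 11 = 19, det = 8·11 - (1)² = 87.
Step 2 — discriminant:
  Δ = trace² - 4·det = 361 - 348 = 13.
Step 3 — eigenvalues:
  λ = (trace ± √Δ)/2 = (19 ± 3.6056)/2,
  λ_1 = 11.3028,  λ_2 = 7.6972.

Step 4 — unit eigenvector for λ_1: solve (Sigma - λ_1 I)v = 0. First row:
  (8 - 11.3028)·v_x + (1)·v_y = 0, i.e. (-3.3028)·v_x + (1)·v_y = 0,
  so v ∝ (b, λ_1 - a) = (1, 3.3028) = u.
  ||u|| = √((1)² + (3.3028)²) = √(11.9083) ≈ 3.4508,
  v_1 = u/||u|| ≈ (0.2898, 0.9571) (||v_1|| = 1).

λ_1 = 11.3028,  λ_2 = 7.6972;  v_1 ≈ (0.2898, 0.9571)


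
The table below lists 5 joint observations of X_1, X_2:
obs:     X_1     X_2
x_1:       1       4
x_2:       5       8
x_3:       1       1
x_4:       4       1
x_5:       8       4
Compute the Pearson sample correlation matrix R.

Step 1 — column means:
  mean(X_1) = (1 + 5 + 1 + 4 + 8) / 5 = 19/5 = 3.8
  mean(X_2) = (4 + 8 + 1 + 1 + 4) / 5 = 18/5 = 3.6

Step 2 — sample variances and covariances s[i,j] = (1/(n-1)) · Σ_k (x_{k,i} - mean_i) · (x_{k,j} - mean_j), with n-1 = 4:
  s[X_1,X_1] = ((-2.8)·(-2.8) + (1.2)·(1.2) + (-2.8)·(-2.8) + (0.2)·(0.2) + (4.2)·(4.2)) / 4 = 34.8/4 = 8.7
  s[X_1,X_2] = ((-2.8)·(0.4) + (1.2)·(4.4) + (-2.8)·(-2.6) + (0.2)·(-2.6) + (4.2)·(0.4)) / 4 = 12.6/4 = 3.15
  s[X_2,X_2] = ((0.4)·(0.4) + (4.4)·(4.4) + (-2.6)·(-2.6) + (-2.6)·(-2.6) + (0.4)·(0.4)) / 4 = 33.2/4 = 8.3
  Sample standard deviations s_i = √(s[i,i]):
  s(X_1) = √(8.7) = 2.9496
  s(X_2) = √(8.3) = 2.881

Step 3 — r_{ij} = s_{ij} / (s_i · s_j):
  r[X_1,X_1] = 1 (diagonal).
  r[X_1,X_2] = 3.15 / (2.9496 · 2.881) = 3.15 / 8.4976 = 0.3707
  r[X_2,X_2] = 1 (diagonal).

R is symmetric with unit diagonal. Assembling:

R = [[1, 0.3707],
 [0.3707, 1]]
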